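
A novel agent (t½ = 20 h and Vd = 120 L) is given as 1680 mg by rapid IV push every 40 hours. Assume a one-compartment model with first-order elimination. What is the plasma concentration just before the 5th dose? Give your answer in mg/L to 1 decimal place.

4.6 mg/L

f = (1/2)^(τ/t½) = (1/2)^(40/20) ≈ 0.2500.
C₀ = D/Vd = 1680/120 ≈ 14.000 mg/L.
Before the 5th dose, 4 doses have been given. Superposition: Cmin = C₀·(f + f² + … + f^4).
≈ 14.000 × (0.2500 + 0.0625 + 0.0156 + 0.0039) ≈ 14.000 × 0.3320 ≈ 4.648 mg/L.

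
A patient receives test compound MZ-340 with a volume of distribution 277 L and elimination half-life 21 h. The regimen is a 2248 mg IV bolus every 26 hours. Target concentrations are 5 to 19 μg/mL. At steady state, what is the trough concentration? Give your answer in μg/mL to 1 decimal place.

Over one 26-h interval, 26/21 ≈ 1.2381 half-lives elapse, leaving f ≈ 0.4239 of each dose.
At steady state, accumulation factor R = 1/(1 − e^(−kτ)) ≈ 1.7358.
Single-dose peak C₀ = D/Vd = 2248/277 ≈ 8.116 μg/mL.
Steady-state peak Cmax,ss = C₀·R ≈ 8.116 × 1.7358 ≈ 14.088 μg/mL.
One interval later, Cmin,ss = Cmax,ss·e^(−kτ) ≈ 14.088 × 0.4239 ≈ 5.972 μg/mL.
Trough 6.0 μg/mL vs MEC 5 μg/mL: adequate.

6.0 μg/mL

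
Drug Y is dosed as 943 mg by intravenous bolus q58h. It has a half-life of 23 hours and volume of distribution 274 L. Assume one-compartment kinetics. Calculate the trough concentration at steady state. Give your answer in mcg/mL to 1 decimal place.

0.7 mcg/mL

k = ln2/t½ = ln2/23 ≈ 0.030137 h⁻¹; fraction remaining f = e^(−kτ) = e^(−0.030137×58) ≈ 0.1741.
At steady state, accumulation factor R = 1/(1 − e^(−kτ)) ≈ 1.2108.
Each bolus raises the concentration by D/Vd = 943/274 ≈ 3.442 mcg/mL.
Steady-state peak Cmax,ss = C₀·R ≈ 3.442 × 1.2108 ≈ 4.168 mcg/mL.
One interval later, Cmin,ss = Cmax,ss·e^(−kτ) ≈ 4.168 × 0.1741 ≈ 0.726 mcg/mL.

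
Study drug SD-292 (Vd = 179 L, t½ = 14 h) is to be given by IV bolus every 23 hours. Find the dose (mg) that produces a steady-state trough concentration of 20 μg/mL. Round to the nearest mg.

7600 mg

τ/t½ = 23/14 ≈ 1.6429, so f = (1/2)^(23/14) ≈ 0.320222.
Cmin,ss = (D/Vd)·f/(1−f), so D = Cmin,ss·Vd·(1−f)/f.
D = 20 × 179 × (1−f)/f ≈ 20 × 179 × 2.12283 ≈ 7599.73 mg.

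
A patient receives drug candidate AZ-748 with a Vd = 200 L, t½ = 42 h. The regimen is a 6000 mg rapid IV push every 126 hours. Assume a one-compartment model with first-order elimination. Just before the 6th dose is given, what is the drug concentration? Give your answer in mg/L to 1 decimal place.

4.3 mg/L

f = (1/2)^(τ/t½) = (1/2)^(126/42) ≈ 0.1250.
C₀ = D/Vd = 6000/200 ≈ 30.000 mg/L.
Before the 6th dose, 5 doses have been given. Superposition: Cmin = C₀·(f + f² + … + f^5).
≈ 30.000 × (0.1250 + 0.0156 + 0.0020 + 0.0002 + 0.0000) ≈ 30.000 × 0.1428 ≈ 4.284 mg/L.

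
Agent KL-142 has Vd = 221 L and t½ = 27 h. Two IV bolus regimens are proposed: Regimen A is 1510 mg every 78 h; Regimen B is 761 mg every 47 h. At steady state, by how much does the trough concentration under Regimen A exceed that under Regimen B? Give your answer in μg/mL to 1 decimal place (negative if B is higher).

-0.4 μg/mL

Regimen A: f = (1/2)^(78/27) ≈ 0.1350; Cmin,ss = (1510/221)·f/(1−f) ≈ 1.066 μg/mL.
Regimen B: f = (1/2)^(47/27) ≈ 0.2992; Cmin,ss = (761/221)·f/(1−f) ≈ 1.470 μg/mL.
Difference ≈ 1.066 − 1.470 ≈ -0.404 μg/mL.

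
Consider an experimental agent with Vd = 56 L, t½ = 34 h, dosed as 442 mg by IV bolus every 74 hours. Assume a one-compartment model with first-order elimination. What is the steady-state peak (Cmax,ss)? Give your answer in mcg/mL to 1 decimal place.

10.1 mcg/mL

k = ln2/t½ = ln2/34 ≈ 0.020387 h⁻¹; fraction remaining f = e^(−kτ) = e^(−0.020387×74) ≈ 0.2212.
Accumulation ratio R = 1/(1 − f) ≈ 1/0.7788 ≈ 1.2840.
Single-dose peak C₀ = D/Vd = 442/56 ≈ 7.893 mcg/mL.
Cmax,ss = C₀/(1 − f) ≈ 7.893/0.7788 ≈ 10.135 mcg/mL.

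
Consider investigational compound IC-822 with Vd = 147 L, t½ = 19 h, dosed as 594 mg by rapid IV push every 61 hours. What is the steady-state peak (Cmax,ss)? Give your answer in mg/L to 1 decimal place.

Over one 61-h interval, 61/19 ≈ 3.2105 half-lives elapse, leaving f ≈ 0.1080 of each dose.
Accumulation ratio R = 1/(1 − f) ≈ 1/0.8920 ≈ 1.1211.
Single-dose peak C₀ = D/Vd = 594/147 ≈ 4.041 mg/L.
Steady-state peak Cmax,ss = C₀·R ≈ 4.041 × 1.1211 ≈ 4.530 mg/L.

4.5 mg/L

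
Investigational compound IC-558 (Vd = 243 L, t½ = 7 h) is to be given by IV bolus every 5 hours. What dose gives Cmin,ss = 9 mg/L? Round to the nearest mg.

1401 mg

τ/t½ = 5/7 ≈ 0.71429, so f = (1/2)^(5/7) ≈ 0.609507.
Cmin,ss = (D/Vd)·f/(1−f), so D = Cmin,ss·Vd·(1−f)/f.
D = 9 × 243 × (1−f)/f ≈ 9 × 243 × 0.64067 ≈ 1401.15 mg.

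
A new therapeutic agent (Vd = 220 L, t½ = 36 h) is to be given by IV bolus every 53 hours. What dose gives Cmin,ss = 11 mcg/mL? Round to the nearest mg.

4294 mg

τ/t½ = 53/36 ≈ 1.4722, so f = (1/2)^(53/36) ≈ 0.360427.
Cmin,ss = (D/Vd)·f/(1−f), so D = Cmin,ss·Vd·(1−f)/f.
D = 11 × 220 × (1−f)/f ≈ 11 × 220 × 1.77449 ≈ 4294.27 mg.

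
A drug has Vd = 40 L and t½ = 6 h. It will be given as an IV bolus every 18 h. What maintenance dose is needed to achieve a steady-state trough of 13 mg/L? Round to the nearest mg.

3640 mg

τ/t½ = 18/6 ≈ 3, so f = (1/2)^(18/6) ≈ 0.125000.
Cmin,ss = (D/Vd)·f/(1−f), so D = Cmin,ss·Vd·(1−f)/f.
D = 13 × 40 × (1−f)/f ≈ 13 × 40 × 7.00000 ≈ 3640.00 mg.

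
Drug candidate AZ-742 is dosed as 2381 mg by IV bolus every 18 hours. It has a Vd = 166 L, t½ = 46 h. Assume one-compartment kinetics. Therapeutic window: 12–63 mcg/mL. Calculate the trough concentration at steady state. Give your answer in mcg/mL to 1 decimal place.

k = ln2/t½ = ln2/46 ≈ 0.015068 h⁻¹; fraction remaining f = e^(−kτ) = e^(−0.015068×18) ≈ 0.7624.
Each bolus raises the concentration by D/Vd = 2381/166 ≈ 14.343 mcg/mL.
Steady-state trough Cmin,ss = C₀·f/(1−f) ≈ 14.343 × 0.7624/0.2376 ≈ 46.023 mcg/mL.
Trough 46.0 mcg/mL vs MEC 12 mcg/mL: adequate.

46.0 mcg/mL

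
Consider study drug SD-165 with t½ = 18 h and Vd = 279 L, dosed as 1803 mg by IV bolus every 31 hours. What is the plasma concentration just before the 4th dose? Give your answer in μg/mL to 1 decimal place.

2.7 μg/mL

f = (1/2)^(τ/t½) = (1/2)^(31/18) ≈ 0.3031.
C₀ = D/Vd = 1803/279 ≈ 6.462 μg/mL.
Before the 4th dose, 3 doses have been given. Superposition: Cmin = C₀·(f + f² + … + f^3).
≈ 6.462 × (0.3031 + 0.0919 + 0.0278) ≈ 6.462 × 0.4228 ≈ 2.732 μg/mL.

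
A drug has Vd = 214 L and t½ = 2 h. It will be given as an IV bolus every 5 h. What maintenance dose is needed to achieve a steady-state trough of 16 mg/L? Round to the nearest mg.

τ/t½ = 5/2 ≈ 2.5, so f = (1/2)^(5/2) ≈ 0.176777.
Cmin,ss = (D/Vd)·f/(1−f), so D = Cmin,ss·Vd·(1−f)/f.
D = 16 × 214 × (1−f)/f ≈ 16 × 214 × 4.65684 ≈ 15945.02 mg.

15945 mg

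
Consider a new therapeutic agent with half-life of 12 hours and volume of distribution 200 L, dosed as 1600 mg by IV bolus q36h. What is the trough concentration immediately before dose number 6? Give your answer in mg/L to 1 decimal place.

f = (1/2)^(τ/t½) = (1/2)^(36/12) ≈ 0.1250.
C₀ = D/Vd = 1600/200 ≈ 8.000 mg/L.
Before the 6th dose, 5 doses have been given. Superposition: Cmin = C₀·(f + f² + … + f^5).
≈ 8.000 × (0.1250 + 0.0156 + 0.0020 + 0.0002 + 0.0000) ≈ 8.000 × 0.1428 ≈ 1.142 mg/L.

1.1 mg/L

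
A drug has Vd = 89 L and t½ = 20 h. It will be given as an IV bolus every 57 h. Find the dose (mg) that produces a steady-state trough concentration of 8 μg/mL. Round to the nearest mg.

4422 mg

τ/t½ = 57/20 ≈ 2.85, so f = (1/2)^(57/20) ≈ 0.138696.
Cmin,ss = (D/Vd)·f/(1−f), so D = Cmin,ss·Vd·(1−f)/f.
D = 8 × 89 × (1−f)/f ≈ 8 × 89 × 6.21001 ≈ 4421.53 mg.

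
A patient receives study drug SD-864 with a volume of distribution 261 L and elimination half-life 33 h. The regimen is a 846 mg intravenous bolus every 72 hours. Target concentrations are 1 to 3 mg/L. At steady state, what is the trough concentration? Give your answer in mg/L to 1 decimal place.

Over one 72-h interval, 72/33 ≈ 2.1818 half-lives elapse, leaving f ≈ 0.2204 of each dose.
Each bolus raises the concentration by D/Vd = 846/261 ≈ 3.241 mg/L.
Steady-state trough Cmin,ss = C₀·f/(1−f) ≈ 3.241 × 0.2204/0.7796 ≈ 0.916 mg/L.
Trough 0.9 mg/L vs MEC 1 mg/L: subtherapeutic.

0.9 mg/L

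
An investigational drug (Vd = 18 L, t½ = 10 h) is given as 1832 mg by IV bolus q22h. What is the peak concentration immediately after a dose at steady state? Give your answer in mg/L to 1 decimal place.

130.1 mg/L

Over one 22-h interval, 22/10 ≈ 2.2 half-lives elapse, leaving f ≈ 0.2176 of each dose.
Accumulation ratio R = 1/(1 − f) ≈ 1/0.7824 ≈ 1.2781.
Single-dose peak C₀ = D/Vd = 1832/18 ≈ 101.778 mg/L.
Steady-state peak Cmax,ss = C₀·R ≈ 101.778 × 1.2781 ≈ 130.082 mg/L.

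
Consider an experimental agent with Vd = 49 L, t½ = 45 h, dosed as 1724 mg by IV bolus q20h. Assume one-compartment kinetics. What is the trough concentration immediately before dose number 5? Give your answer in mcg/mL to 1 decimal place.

69.1 mcg/mL

f = (1/2)^(τ/t½) = (1/2)^(20/45) ≈ 0.7349.
C₀ = D/Vd = 1724/49 ≈ 35.184 mcg/mL.
Before the 5th dose, 4 doses have been given. Superposition: Cmin = C₀·(f + f² + … + f^4).
≈ 35.184 × (0.7349 + 0.5401 + 0.3969 + 0.2917) ≈ 35.184 × 1.9636 ≈ 69.087 mcg/mL.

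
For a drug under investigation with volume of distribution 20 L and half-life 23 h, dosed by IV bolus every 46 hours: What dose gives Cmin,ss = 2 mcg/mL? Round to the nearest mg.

τ/t½ = 46/23 ≈ 2, so f = (1/2)^(46/23) ≈ 0.250000.
Cmin,ss = (D/Vd)·f/(1−f), so D = Cmin,ss·Vd·(1−f)/f.
D = 2 × 20 × (1−f)/f ≈ 2 × 20 × 3.00000 ≈ 120.00 mg.

120 mg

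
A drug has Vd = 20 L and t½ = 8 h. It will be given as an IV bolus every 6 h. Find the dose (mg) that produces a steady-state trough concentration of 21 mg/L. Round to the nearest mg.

286 mg

τ/t½ = 6/8 ≈ 0.75, so f = (1/2)^(6/8) ≈ 0.594604.
Cmin,ss = (D/Vd)·f/(1−f), so D = Cmin,ss·Vd·(1−f)/f.
D = 21 × 20 × (1−f)/f ≈ 21 × 20 × 0.68179 ≈ 286.35 mg.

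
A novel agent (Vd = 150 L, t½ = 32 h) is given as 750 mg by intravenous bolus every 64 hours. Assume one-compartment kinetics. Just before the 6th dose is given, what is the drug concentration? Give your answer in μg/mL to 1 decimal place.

f = (1/2)^(τ/t½) = (1/2)^(64/32) ≈ 0.2500.
C₀ = D/Vd = 750/150 ≈ 5.000 μg/mL.
Before the 6th dose, 5 doses have been given. Superposition: Cmin = C₀·(f + f² + … + f^5).
≈ 5.000 × (0.2500 + 0.0625 + 0.0156 + 0.0039 + 0.0010) ≈ 5.000 × 0.3330 ≈ 1.665 μg/mL.

1.7 μg/mL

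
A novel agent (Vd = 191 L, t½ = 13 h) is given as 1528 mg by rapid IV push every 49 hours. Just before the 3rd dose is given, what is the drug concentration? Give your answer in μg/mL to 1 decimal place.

f = (1/2)^(τ/t½) = (1/2)^(49/13) ≈ 0.0733.
C₀ = D/Vd = 1528/191 ≈ 8.000 μg/mL.
Before the 3rd dose, 2 doses have been given. Superposition: Cmin = C₀·(f + f²).
≈ 8.000 × (0.0733 + 0.0054) ≈ 8.000 × 0.0787 ≈ 0.630 μg/mL.

0.6 μg/mL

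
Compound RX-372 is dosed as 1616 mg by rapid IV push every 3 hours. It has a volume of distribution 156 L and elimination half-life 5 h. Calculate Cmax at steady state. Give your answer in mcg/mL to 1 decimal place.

30.4 mcg/mL

k = ln2/t½ = ln2/5 ≈ 0.138629 h⁻¹; fraction remaining f = e^(−kτ) = e^(−0.138629×3) ≈ 0.6598.
Accumulation ratio R = 1/(1 − f) ≈ 1/0.3402 ≈ 2.9394.
Single-dose peak C₀ = D/Vd = 1616/156 ≈ 10.359 mcg/mL.
Steady-state peak Cmax,ss = C₀·R ≈ 10.359 × 2.9394 ≈ 30.449 mcg/mL.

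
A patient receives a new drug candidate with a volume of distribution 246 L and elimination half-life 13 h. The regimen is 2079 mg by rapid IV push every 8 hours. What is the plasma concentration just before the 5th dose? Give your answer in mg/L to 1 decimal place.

13.0 mg/L

f = (1/2)^(τ/t½) = (1/2)^(8/13) ≈ 0.6528.
C₀ = D/Vd = 2079/246 ≈ 8.451 mg/L.
Before the 5th dose, 4 doses have been given. Superposition: Cmin = C₀·(f + f² + … + f^4).
≈ 8.451 × (0.6528 + 0.4261 + 0.2782 + 0.1816) ≈ 8.451 × 1.5387 ≈ 13.004 mg/L.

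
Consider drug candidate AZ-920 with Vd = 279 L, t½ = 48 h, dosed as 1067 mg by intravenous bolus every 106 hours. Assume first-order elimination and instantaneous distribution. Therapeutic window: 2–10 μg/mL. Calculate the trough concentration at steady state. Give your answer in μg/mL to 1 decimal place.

1.1 μg/mL

τ/t½ = 106/48 ≈ 2.2083, so fraction remaining f = (1/2)^(106/48) ≈ 0.2164.
Each bolus raises the concentration by D/Vd = 1067/279 ≈ 3.824 μg/mL.
Steady-state trough Cmin,ss = C₀·f/(1−f) ≈ 3.824 × 0.2164/0.7836 ≈ 1.056 μg/mL.
Trough 1.1 μg/mL vs MEC 2 μg/mL: subtherapeutic.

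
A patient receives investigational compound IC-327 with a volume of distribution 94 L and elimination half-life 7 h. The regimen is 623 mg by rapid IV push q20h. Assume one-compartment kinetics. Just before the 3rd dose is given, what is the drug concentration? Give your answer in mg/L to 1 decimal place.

f = (1/2)^(τ/t½) = (1/2)^(20/7) ≈ 0.1380.
C₀ = D/Vd = 623/94 ≈ 6.628 mg/L.
Before the 3rd dose, 2 doses have been given. Superposition: Cmin = C₀·(f + f²).
≈ 6.628 × (0.1380 + 0.0190) ≈ 6.628 × 0.1570 ≈ 1.041 mg/L.

1.0 mg/L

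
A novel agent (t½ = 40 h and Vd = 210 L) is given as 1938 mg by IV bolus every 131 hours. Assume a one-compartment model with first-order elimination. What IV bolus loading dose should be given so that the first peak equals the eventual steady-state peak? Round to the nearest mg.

2161 mg

f = (1/2)^(131/40) ≈ 0.103306; accumulation ratio R = 1/(1−f) ≈ 1.11521.
Loading dose to hit Cmax,ss on first dose: D_load = D_maint·R ≈ 1938 × 1.11521 ≈ 2161.28 mg.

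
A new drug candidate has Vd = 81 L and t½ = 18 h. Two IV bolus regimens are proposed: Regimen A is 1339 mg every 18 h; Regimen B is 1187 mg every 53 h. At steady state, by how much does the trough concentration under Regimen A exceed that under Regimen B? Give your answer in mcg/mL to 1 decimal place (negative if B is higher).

Regimen A: f = (1/2)^(18/18) ≈ 0.5000; Cmin,ss = (1339/81)·f/(1−f) ≈ 16.531 mcg/mL.
Regimen B: f = (1/2)^(53/18) ≈ 0.1299; Cmin,ss = (1187/81)·f/(1−f) ≈ 2.188 mcg/mL.
Difference ≈ 16.531 − 2.188 ≈ 14.343 mcg/mL.

14.3 mcg/mL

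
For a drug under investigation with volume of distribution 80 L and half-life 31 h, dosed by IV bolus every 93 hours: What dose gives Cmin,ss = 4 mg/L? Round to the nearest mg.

2240 mg

τ/t½ = 93/31 ≈ 3, so f = (1/2)^(93/31) ≈ 0.125000.
Cmin,ss = (D/Vd)·f/(1−f), so D = Cmin,ss·Vd·(1−f)/f.
D = 4 × 80 × (1−f)/f ≈ 4 × 80 × 7.00000 ≈ 2240.00 mg.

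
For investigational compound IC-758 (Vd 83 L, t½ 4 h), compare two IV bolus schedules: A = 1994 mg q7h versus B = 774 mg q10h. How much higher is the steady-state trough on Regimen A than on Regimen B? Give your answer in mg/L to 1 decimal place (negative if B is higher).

Regimen A: f = (1/2)^(7/4) ≈ 0.2973; Cmin,ss = (1994/83)·f/(1−f) ≈ 10.164 mg/L.
Regimen B: f = (1/2)^(10/4) ≈ 0.1768; Cmin,ss = (774/83)·f/(1−f) ≈ 2.003 mg/L.
Difference ≈ 10.164 − 2.003 ≈ 8.161 mg/L.

8.2 mg/L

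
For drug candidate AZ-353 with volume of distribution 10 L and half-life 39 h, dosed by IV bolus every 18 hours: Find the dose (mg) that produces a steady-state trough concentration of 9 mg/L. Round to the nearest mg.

34 mg

τ/t½ = 18/39 ≈ 0.46154, so f = (1/2)^(18/39) ≈ 0.726211.
Cmin,ss = (D/Vd)·f/(1−f), so D = Cmin,ss·Vd·(1−f)/f.
D = 9 × 10 × (1−f)/f ≈ 9 × 10 × 0.37701 ≈ 33.93 mg.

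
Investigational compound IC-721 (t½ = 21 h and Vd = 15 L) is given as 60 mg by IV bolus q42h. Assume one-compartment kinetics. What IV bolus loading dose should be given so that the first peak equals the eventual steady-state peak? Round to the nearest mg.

80 mg

f = (1/2)^(42/21) ≈ 0.250000; accumulation ratio R = 1/(1−f) ≈ 1.33333.
Loading dose to hit Cmax,ss on first dose: D_load = D_maint·R ≈ 60 × 1.33333 ≈ 80.00 mg.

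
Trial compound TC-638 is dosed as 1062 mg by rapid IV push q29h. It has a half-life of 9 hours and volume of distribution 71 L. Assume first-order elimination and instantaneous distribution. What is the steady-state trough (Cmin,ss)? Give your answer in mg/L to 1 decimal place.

τ/t½ = 29/9 ≈ 3.2222, so fraction remaining f = (1/2)^(29/9) ≈ 0.1072.
Accumulation ratio R = 1/(1 − f) ≈ 1/0.8928 ≈ 1.1201.
Each bolus raises the concentration by D/Vd = 1062/71 ≈ 14.958 mg/L.
Cmax,ss = C₀/(1 − f) ≈ 14.958/0.8928 ≈ 16.754 mg/L.
One interval later, Cmin,ss = Cmax,ss·e^(−kτ) ≈ 16.754 × 0.1072 ≈ 1.796 mg/L.

1.8 mg/L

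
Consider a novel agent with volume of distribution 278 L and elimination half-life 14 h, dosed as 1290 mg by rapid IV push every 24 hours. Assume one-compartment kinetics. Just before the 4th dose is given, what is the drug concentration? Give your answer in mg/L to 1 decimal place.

2.0 mg/L

f = (1/2)^(τ/t½) = (1/2)^(24/14) ≈ 0.3048.
C₀ = D/Vd = 1290/278 ≈ 4.640 mg/L.
Before the 4th dose, 3 doses have been given. Superposition: Cmin = C₀·(f + f² + … + f^3).
≈ 4.640 × (0.3048 + 0.0929 + 0.0283) ≈ 4.640 × 0.4260 ≈ 1.977 mg/L.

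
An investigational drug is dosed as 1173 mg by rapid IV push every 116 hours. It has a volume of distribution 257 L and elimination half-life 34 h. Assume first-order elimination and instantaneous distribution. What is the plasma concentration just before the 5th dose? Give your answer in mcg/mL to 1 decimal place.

0.5 mcg/mL

f = (1/2)^(τ/t½) = (1/2)^(116/34) ≈ 0.0940.
C₀ = D/Vd = 1173/257 ≈ 4.564 mcg/mL.
Before the 5th dose, 4 doses have been given. Superposition: Cmin = C₀·(f + f² + … + f^4).
≈ 4.564 × (0.0940 + 0.0088 + 0.0008 + 0.0001) ≈ 4.564 × 0.1037 ≈ 0.473 mcg/mL.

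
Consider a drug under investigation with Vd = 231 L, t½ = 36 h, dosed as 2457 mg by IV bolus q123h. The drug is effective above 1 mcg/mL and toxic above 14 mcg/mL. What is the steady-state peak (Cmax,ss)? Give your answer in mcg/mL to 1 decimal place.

τ/t½ = 123/36 ≈ 3.4167, so fraction remaining f = (1/2)^(123/36) ≈ 0.0936.
Accumulation ratio R = 1/(1 − f) ≈ 1/0.9064 ≈ 1.1033.
Each bolus raises the concentration by D/Vd = 2457/231 ≈ 10.636 mcg/mL.
Cmax,ss = C₀/(1 − f) ≈ 10.636/0.9064 ≈ 11.734 mcg/mL.
Peak 11.7 mcg/mL vs MTC 14 mcg/mL: below toxic threshold.

11.7 mcg/mL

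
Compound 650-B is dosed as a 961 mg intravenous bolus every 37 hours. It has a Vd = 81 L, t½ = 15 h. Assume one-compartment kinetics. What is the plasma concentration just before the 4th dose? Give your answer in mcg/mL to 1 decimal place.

2.6 mcg/mL

f = (1/2)^(τ/t½) = (1/2)^(37/15) ≈ 0.1809.
C₀ = D/Vd = 961/81 ≈ 11.864 mcg/mL.
Before the 4th dose, 3 doses have been given. Superposition: Cmin = C₀·(f + f² + … + f^3).
≈ 11.864 × (0.1809 + 0.0327 + 0.0059) ≈ 11.864 × 0.2195 ≈ 2.604 mcg/mL.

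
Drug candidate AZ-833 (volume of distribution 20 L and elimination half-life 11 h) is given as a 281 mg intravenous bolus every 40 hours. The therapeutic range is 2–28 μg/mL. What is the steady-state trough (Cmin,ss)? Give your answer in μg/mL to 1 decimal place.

Over one 40-h interval, 40/11 ≈ 3.6364 half-lives elapse, leaving f ≈ 0.0804 of each dose.
Single-dose peak C₀ = D/Vd = 281/20 ≈ 14.050 μg/mL.
Steady-state trough Cmin,ss = C₀·f/(1−f) ≈ 14.050 × 0.0804/0.9196 ≈ 1.228 μg/mL.
Trough 1.2 μg/mL vs MEC 2 μg/mL: subtherapeutic.

1.2 μg/mL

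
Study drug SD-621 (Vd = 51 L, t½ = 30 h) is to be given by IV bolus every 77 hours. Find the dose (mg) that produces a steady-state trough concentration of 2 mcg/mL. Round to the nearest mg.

τ/t½ = 77/30 ≈ 2.5667, so f = (1/2)^(77/30) ≈ 0.168794.
Cmin,ss = (D/Vd)·f/(1−f), so D = Cmin,ss·Vd·(1−f)/f.
D = 2 × 51 × (1−f)/f ≈ 2 × 51 × 4.92438 ≈ 502.29 mg.

502 mg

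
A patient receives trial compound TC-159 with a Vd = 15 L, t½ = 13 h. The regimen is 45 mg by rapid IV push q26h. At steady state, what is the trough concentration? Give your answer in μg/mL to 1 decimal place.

1.0 μg/mL

The dosing interval is 2 half-lives, so f = 2^(−2) = 0.25.
At steady state, R = 1/(1 − 0.25) = 4/3.
Single-dose peak C₀ = D/Vd = 45/15 = 3 μg/mL.
Steady-state peak Cmax,ss = C₀·R = 3 × 4/3 ≈ 4.000 μg/mL.
Steady-state trough Cmin,ss = Cmax,ss·f ≈ 4.000 × 0.25 ≈ 1.000 μg/mL.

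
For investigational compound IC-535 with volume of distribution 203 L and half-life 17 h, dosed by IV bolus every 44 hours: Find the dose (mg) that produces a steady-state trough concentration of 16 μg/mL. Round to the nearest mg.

16284 mg

τ/t½ = 44/17 ≈ 2.5882, so f = (1/2)^(44/17) ≈ 0.166289.
Cmin,ss = (D/Vd)·f/(1−f), so D = Cmin,ss·Vd·(1−f)/f.
D = 16 × 203 × (1−f)/f ≈ 16 × 203 × 5.01363 ≈ 16284.27 mg.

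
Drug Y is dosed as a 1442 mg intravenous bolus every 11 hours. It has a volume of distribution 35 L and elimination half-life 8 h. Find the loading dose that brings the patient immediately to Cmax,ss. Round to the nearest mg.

2347 mg

f = (1/2)^(11/8) ≈ 0.385553; accumulation ratio R = 1/(1−f) ≈ 1.62748.
Loading dose to hit Cmax,ss on first dose: D_load = D_maint·R ≈ 1442 × 1.62748 ≈ 2346.83 mg.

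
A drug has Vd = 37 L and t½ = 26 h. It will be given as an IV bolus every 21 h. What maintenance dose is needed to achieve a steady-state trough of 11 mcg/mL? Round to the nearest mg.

τ/t½ = 21/26 ≈ 0.80769, so f = (1/2)^(21/26) ≈ 0.571295.
Cmin,ss = (D/Vd)·f/(1−f), so D = Cmin,ss·Vd·(1−f)/f.
D = 11 × 37 × (1−f)/f ≈ 11 × 37 × 0.75041 ≈ 305.42 mg.

305 mg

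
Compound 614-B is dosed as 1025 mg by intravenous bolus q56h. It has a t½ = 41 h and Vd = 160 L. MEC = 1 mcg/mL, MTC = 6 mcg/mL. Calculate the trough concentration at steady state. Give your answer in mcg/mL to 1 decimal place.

τ/t½ = 56/41 ≈ 1.3659, so fraction remaining f = (1/2)^(56/41) ≈ 0.3880.
Each bolus raises the concentration by D/Vd = 1025/160 ≈ 6.406 mcg/mL.
Steady-state trough Cmin,ss = C₀·f/(1−f) ≈ 6.406 × 0.3880/0.6120 ≈ 4.061 mcg/mL.
Trough 4.1 mcg/mL vs MEC 1 mcg/mL: adequate.

4.1 mcg/mL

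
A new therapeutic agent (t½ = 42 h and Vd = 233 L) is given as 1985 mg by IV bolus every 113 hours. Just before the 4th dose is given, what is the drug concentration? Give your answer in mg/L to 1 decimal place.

f = (1/2)^(τ/t½) = (1/2)^(113/42) ≈ 0.1549.
C₀ = D/Vd = 1985/233 ≈ 8.519 mg/L.
Before the 4th dose, 3 doses have been given. Superposition: Cmin = C₀·(f + f² + … + f^3).
≈ 8.519 × (0.1549 + 0.0240 + 0.0037) ≈ 8.519 × 0.1826 ≈ 1.556 mg/L.

1.6 mg/L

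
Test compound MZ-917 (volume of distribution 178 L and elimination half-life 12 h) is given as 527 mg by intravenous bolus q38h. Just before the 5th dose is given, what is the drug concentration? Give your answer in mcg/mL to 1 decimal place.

f = (1/2)^(τ/t½) = (1/2)^(38/12) ≈ 0.1114.
C₀ = D/Vd = 527/178 ≈ 2.961 mcg/mL.
Before the 5th dose, 4 doses have been given. Superposition: Cmin = C₀·(f + f² + … + f^4).
≈ 2.961 × (0.1114 + 0.0124 + 0.0014 + 0.0002) ≈ 2.961 × 0.1254 ≈ 0.371 mcg/mL.

0.4 mcg/mL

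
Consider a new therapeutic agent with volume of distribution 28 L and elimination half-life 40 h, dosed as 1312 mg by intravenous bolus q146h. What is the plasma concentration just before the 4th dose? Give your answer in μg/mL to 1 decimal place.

f = (1/2)^(τ/t½) = (1/2)^(146/40) ≈ 0.0797.
C₀ = D/Vd = 1312/28 ≈ 46.857 μg/mL.
Before the 4th dose, 3 doses have been given. Superposition: Cmin = C₀·(f + f² + … + f^3).
≈ 46.857 × (0.0797 + 0.0064 + 0.0005) ≈ 46.857 × 0.0866 ≈ 4.058 μg/mL.

4.1 μg/mL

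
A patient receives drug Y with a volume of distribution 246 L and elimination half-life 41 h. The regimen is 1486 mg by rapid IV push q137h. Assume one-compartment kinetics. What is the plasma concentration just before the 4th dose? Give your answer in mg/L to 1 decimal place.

0.7 mg/L

f = (1/2)^(τ/t½) = (1/2)^(137/41) ≈ 0.0987.
C₀ = D/Vd = 1486/246 ≈ 6.041 mg/L.
Before the 4th dose, 3 doses have been given. Superposition: Cmin = C₀·(f + f² + … + f^3).
≈ 6.041 × (0.0987 + 0.0097 + 0.0010) ≈ 6.041 × 0.1094 ≈ 0.661 mg/L.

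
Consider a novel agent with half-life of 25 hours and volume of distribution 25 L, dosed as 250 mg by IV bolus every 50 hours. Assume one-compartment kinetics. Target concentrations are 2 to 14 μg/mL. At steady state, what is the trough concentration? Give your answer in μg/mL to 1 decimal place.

The dosing interval is 2 half-lives, so f = 2^(−2) = 0.25.
At steady state, R = 1/(1 − 0.25) = 4/3.
Single-dose peak C₀ = D/Vd = 250/25 = 10 μg/mL.
Steady-state peak Cmax,ss = C₀·R = 10 × 4/3 ≈ 13.333 μg/mL.
Steady-state trough Cmin,ss = Cmax,ss·f ≈ 13.333 × 0.25 ≈ 3.333 μg/mL.
Trough 3.3 μg/mL vs MEC 2 μg/mL: adequate.

3.3 μg/mL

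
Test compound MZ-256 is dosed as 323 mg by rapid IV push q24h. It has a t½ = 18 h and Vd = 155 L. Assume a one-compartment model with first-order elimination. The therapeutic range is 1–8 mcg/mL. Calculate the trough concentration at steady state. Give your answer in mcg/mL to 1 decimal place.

1.4 mcg/mL

τ/t½ = 24/18 ≈ 1.3333, so fraction remaining f = (1/2)^(24/18) ≈ 0.3969.
At steady state, accumulation factor R = 1/(1 − e^(−kτ)) ≈ 1.6581.
Single-dose peak C₀ = D/Vd = 323/155 ≈ 2.084 mcg/mL.
Cmax,ss = C₀/(1 − f) ≈ 2.084/0.6031 ≈ 3.455 mcg/mL.
One interval later, Cmin,ss = Cmax,ss·e^(−kτ) ≈ 3.455 × 0.3969 ≈ 1.371 mcg/mL.
Trough 1.4 mcg/mL vs MEC 1 mcg/mL: adequate.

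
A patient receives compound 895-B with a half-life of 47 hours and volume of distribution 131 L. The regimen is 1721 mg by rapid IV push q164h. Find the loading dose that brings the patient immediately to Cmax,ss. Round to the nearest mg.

f = (1/2)^(164/47) ≈ 0.089043; accumulation ratio R = 1/(1−f) ≈ 1.09775.
Loading dose to hit Cmax,ss on first dose: D_load = D_maint·R ≈ 1721 × 1.09775 ≈ 1889.23 mg.

1889 mg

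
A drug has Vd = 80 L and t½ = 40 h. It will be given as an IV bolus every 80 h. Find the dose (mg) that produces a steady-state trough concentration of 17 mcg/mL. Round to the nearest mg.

4080 mg

τ/t½ = 80/40 ≈ 2, so f = (1/2)^(80/40) ≈ 0.250000.
Cmin,ss = (D/Vd)·f/(1−f), so D = Cmin,ss·Vd·(1−f)/f.
D = 17 × 80 × (1−f)/f ≈ 17 × 80 × 3.00000 ≈ 4080.00 mg.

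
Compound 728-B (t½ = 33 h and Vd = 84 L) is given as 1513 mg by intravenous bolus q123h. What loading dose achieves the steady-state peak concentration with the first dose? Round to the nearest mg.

1637 mg

f = (1/2)^(123/33) ≈ 0.075506; accumulation ratio R = 1/(1−f) ≈ 1.08167.
Loading dose to hit Cmax,ss on first dose: D_load = D_maint·R ≈ 1513 × 1.08167 ≈ 1636.57 mg.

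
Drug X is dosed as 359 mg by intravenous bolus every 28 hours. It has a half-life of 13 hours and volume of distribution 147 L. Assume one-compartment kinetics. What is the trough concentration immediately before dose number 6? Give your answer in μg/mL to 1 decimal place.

0.7 μg/mL

f = (1/2)^(τ/t½) = (1/2)^(28/13) ≈ 0.2247.
C₀ = D/Vd = 359/147 ≈ 2.442 μg/mL.
Before the 6th dose, 5 doses have been given. Superposition: Cmin = C₀·(f + f² + … + f^5).
≈ 2.442 × (0.2247 + 0.0505 + 0.0113 + 0.0025 + 0.0006) ≈ 2.442 × 0.2896 ≈ 0.707 μg/mL.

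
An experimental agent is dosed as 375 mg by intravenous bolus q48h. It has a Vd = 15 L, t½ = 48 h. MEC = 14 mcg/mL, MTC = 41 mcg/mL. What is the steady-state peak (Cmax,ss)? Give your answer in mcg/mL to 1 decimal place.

50.0 mcg/mL

τ = 48 h = 1 half-life, so f = (1/2)^1 = 0.5.
At steady state, R = 1/(1 − 0.5) = 2/1.
Single-dose peak C₀ = D/Vd = 375/15 = 25 mcg/mL.
Steady-state peak Cmax,ss = C₀·R = 25 × 2/1 ≈ 50.000 mcg/mL.
Peak 50.0 mcg/mL vs MTC 41 mcg/mL: exceeds toxic threshold.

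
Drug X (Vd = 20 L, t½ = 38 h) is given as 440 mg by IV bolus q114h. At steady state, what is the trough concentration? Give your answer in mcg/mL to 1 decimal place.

3.1 mcg/mL

τ = 114 h = 3 half-lives, so f = (1/2)^3 = 0.125.
At steady state, R = 1/(1 − 0.125) = 8/7.
Single-dose peak C₀ = D/Vd = 440/20 = 22 mcg/mL.
Steady-state peak Cmax,ss = C₀·R = 22 × 8/7 ≈ 25.143 mcg/mL.
Steady-state trough Cmin,ss = Cmax,ss·f ≈ 25.143 × 0.125 ≈ 3.143 mcg/mL.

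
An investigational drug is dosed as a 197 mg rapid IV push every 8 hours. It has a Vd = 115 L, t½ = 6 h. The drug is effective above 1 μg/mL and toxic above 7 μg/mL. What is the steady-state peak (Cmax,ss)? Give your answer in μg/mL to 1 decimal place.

Over one 8-h interval, 8/6 ≈ 1.3333 half-lives elapse, leaving f ≈ 0.3969 of each dose.
At steady state, accumulation factor R = 1/(1 − e^(−kτ)) ≈ 1.6581.
Single-dose peak C₀ = D/Vd = 197/115 ≈ 1.713 μg/mL.
Steady-state peak Cmax,ss = C₀·R ≈ 1.713 × 1.6581 ≈ 2.840 μg/mL.
Peak 2.8 μg/mL vs MTC 7 μg/mL: below toxic threshold.

2.8 μg/mL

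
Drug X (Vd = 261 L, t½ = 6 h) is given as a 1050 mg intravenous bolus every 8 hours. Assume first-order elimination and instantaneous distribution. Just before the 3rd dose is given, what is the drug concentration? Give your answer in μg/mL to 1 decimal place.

2.2 μg/mL

f = (1/2)^(τ/t½) = (1/2)^(8/6) ≈ 0.3969.
C₀ = D/Vd = 1050/261 ≈ 4.023 μg/mL.
Before the 3rd dose, 2 doses have been given. Superposition: Cmin = C₀·(f + f²).
≈ 4.023 × (0.3969 + 0.1575) ≈ 4.023 × 0.5544 ≈ 2.230 μg/mL.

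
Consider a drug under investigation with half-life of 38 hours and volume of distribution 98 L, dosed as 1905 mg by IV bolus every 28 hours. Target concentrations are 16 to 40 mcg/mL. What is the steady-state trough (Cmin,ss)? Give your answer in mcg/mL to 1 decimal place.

τ/t½ = 28/38 ≈ 0.73684, so fraction remaining f = (1/2)^(28/38) ≈ 0.6001.
Accumulation ratio R = 1/(1 − f) ≈ 1/0.3999 ≈ 2.5006.
Single-dose peak C₀ = D/Vd = 1905/98 ≈ 19.439 mcg/mL.
Cmax,ss = C₀/(1 − f) ≈ 19.439/0.3999 ≈ 48.610 mcg/mL.
One interval later, Cmin,ss = Cmax,ss·e^(−kτ) ≈ 48.610 × 0.6001 ≈ 29.171 mcg/mL.
Trough 29.2 mcg/mL vs MEC 16 mcg/mL: adequate.

29.2 mcg/mL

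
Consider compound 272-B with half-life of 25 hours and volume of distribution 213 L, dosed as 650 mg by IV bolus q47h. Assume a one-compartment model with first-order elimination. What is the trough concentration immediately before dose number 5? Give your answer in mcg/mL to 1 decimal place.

1.1 mcg/mL

f = (1/2)^(τ/t½) = (1/2)^(47/25) ≈ 0.2717.
C₀ = D/Vd = 650/213 ≈ 3.052 mcg/mL.
Before the 5th dose, 4 doses have been given. Superposition: Cmin = C₀·(f + f² + … + f^4).
≈ 3.052 × (0.2717 + 0.0738 + 0.0201 + 0.0054) ≈ 3.052 × 0.3710 ≈ 1.132 mcg/mL.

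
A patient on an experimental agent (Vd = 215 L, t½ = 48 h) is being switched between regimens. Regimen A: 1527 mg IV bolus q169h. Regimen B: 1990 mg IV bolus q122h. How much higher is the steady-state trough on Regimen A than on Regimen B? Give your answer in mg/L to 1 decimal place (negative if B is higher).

Regimen A: f = (1/2)^(169/48) ≈ 0.0871; Cmin,ss = (1527/215)·f/(1−f) ≈ 0.678 mg/L.
Regimen B: f = (1/2)^(122/48) ≈ 0.1717; Cmin,ss = (1990/215)·f/(1−f) ≈ 1.919 mg/L.
Difference ≈ 0.678 − 1.919 ≈ -1.241 mg/L.

-1.2 mg/L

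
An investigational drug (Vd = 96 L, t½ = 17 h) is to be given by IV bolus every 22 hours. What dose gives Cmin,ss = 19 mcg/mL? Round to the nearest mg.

2649 mg

τ/t½ = 22/17 ≈ 1.2941, so f = (1/2)^(22/17) ≈ 0.407785.
Cmin,ss = (D/Vd)·f/(1−f), so D = Cmin,ss·Vd·(1−f)/f.
D = 19 × 96 × (1−f)/f ≈ 19 × 96 × 1.45227 ≈ 2648.94 mg.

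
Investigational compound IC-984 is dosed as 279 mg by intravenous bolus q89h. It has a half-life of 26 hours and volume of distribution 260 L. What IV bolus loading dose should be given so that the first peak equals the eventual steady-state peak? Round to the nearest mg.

f = (1/2)^(89/26) ≈ 0.093229; accumulation ratio R = 1/(1−f) ≈ 1.10281.
Loading dose to hit Cmax,ss on first dose: D_load = D_maint·R ≈ 279 × 1.10281 ≈ 307.68 mg.

308 mg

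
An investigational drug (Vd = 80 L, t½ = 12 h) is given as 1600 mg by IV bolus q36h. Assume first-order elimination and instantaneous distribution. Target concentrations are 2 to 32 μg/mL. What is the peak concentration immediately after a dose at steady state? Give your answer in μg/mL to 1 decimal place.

The dosing interval is 3 half-lives, so f = 2^(−3) = 0.125.
Accumulation ratio R = 1/(1 − f) = 1/0.875 = 8/7.
Single-dose peak C₀ = D/Vd = 1600/80 = 20 μg/mL.
Steady-state peak Cmax,ss = C₀·R = 20 × 8/7 ≈ 22.857 μg/mL.
Peak 22.9 μg/mL vs MTC 32 μg/mL: below toxic threshold.

22.9 μg/mL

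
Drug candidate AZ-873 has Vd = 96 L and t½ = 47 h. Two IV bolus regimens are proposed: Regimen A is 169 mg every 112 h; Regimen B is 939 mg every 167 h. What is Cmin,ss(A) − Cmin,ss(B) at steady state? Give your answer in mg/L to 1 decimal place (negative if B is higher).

-0.5 mg/L

Regimen A: f = (1/2)^(112/47) ≈ 0.1917; Cmin,ss = (169/96)·f/(1−f) ≈ 0.418 mg/L.
Regimen B: f = (1/2)^(167/47) ≈ 0.0852; Cmin,ss = (939/96)·f/(1−f) ≈ 0.911 mg/L.
Difference ≈ 0.418 − 0.911 ≈ -0.493 mg/L.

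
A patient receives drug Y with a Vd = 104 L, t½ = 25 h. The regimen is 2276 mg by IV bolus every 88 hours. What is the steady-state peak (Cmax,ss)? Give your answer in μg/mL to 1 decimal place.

Over one 88-h interval, 88/25 ≈ 3.52 half-lives elapse, leaving f ≈ 0.0872 of each dose.
Accumulation ratio R = 1/(1 − f) ≈ 1/0.9128 ≈ 1.0955.
Each bolus raises the concentration by D/Vd = 2276/104 ≈ 21.885 μg/mL.
Cmax,ss = C₀/(1 − f) ≈ 21.885/0.9128 ≈ 23.976 μg/mL.

24.0 μg/mL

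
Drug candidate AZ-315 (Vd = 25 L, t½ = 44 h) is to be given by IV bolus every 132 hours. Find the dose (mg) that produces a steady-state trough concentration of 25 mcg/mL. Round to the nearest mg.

4375 mg

τ/t½ = 132/44 ≈ 3, so f = (1/2)^(132/44) ≈ 0.125000.
Cmin,ss = (D/Vd)·f/(1−f), so D = Cmin,ss·Vd·(1−f)/f.
D = 25 × 25 × (1−f)/f ≈ 25 × 25 × 7.00000 ≈ 4375.00 mg.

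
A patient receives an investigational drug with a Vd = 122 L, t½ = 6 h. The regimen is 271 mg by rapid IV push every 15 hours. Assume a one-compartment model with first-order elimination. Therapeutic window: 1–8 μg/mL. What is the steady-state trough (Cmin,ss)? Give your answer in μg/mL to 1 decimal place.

k = ln2/t½ = ln2/6 ≈ 0.115525 h⁻¹; fraction remaining f = e^(−kτ) = e^(−0.115525×15) ≈ 0.1768.
At steady state, accumulation factor R = 1/(1 − e^(−kτ)) ≈ 1.2148.
Single-dose peak C₀ = D/Vd = 271/122 ≈ 2.221 μg/mL.
Cmax,ss = C₀/(1 − f) ≈ 2.221/0.8232 ≈ 2.698 μg/mL.
One interval later, Cmin,ss = Cmax,ss·e^(−kτ) ≈ 2.698 × 0.1768 ≈ 0.477 μg/mL.
Trough 0.5 μg/mL vs MEC 1 μg/mL: subtherapeutic.

0.5 μg/mL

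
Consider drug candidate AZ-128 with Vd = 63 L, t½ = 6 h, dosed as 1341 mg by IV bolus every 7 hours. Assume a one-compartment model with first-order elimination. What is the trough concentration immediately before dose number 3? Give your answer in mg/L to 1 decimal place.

f = (1/2)^(τ/t½) = (1/2)^(7/6) ≈ 0.4454.
C₀ = D/Vd = 1341/63 ≈ 21.286 mg/L.
Before the 3rd dose, 2 doses have been given. Superposition: Cmin = C₀·(f + f²).
≈ 21.286 × (0.4454 + 0.1984) ≈ 21.286 × 0.6438 ≈ 13.704 mg/L.

13.7 mg/L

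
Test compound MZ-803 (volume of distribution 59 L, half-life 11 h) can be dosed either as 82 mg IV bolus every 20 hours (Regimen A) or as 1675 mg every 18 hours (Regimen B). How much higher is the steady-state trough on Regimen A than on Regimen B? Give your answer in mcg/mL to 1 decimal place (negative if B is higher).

-12.9 mcg/mL

Regimen A: f = (1/2)^(20/11) ≈ 0.2836; Cmin,ss = (82/59)·f/(1−f) ≈ 0.550 mcg/mL.
Regimen B: f = (1/2)^(18/11) ≈ 0.3217; Cmin,ss = (1675/59)·f/(1−f) ≈ 13.465 mcg/mL.
Difference ≈ 0.550 − 13.465 ≈ -12.915 mcg/mL.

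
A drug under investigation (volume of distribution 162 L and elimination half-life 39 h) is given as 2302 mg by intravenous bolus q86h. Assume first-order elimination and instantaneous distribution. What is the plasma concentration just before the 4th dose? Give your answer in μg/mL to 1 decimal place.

f = (1/2)^(τ/t½) = (1/2)^(86/39) ≈ 0.2169.
C₀ = D/Vd = 2302/162 ≈ 14.210 μg/mL.
Before the 4th dose, 3 doses have been given. Superposition: Cmin = C₀·(f + f² + … + f^3).
≈ 14.210 × (0.2169 + 0.0470 + 0.0102) ≈ 14.210 × 0.2741 ≈ 3.895 μg/mL.

3.9 μg/mL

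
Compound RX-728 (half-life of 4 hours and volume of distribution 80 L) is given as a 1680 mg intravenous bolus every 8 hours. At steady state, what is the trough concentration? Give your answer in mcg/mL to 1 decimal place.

7.0 mcg/mL

The dosing interval is 2 half-lives, so f = 2^(−2) = 0.25.
At steady state, R = 1/(1 − 0.25) = 4/3.
Single-dose peak C₀ = D/Vd = 1680/80 = 21 mcg/mL.
Steady-state peak Cmax,ss = C₀·R = 21 × 4/3 ≈ 28.000 mcg/mL.
Steady-state trough Cmin,ss = Cmax,ss·f ≈ 28.000 × 0.25 ≈ 7.000 mcg/mL.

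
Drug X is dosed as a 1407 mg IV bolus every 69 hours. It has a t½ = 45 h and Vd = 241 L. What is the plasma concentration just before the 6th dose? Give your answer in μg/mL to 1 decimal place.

f = (1/2)^(τ/t½) = (1/2)^(69/45) ≈ 0.3455.
C₀ = D/Vd = 1407/241 ≈ 5.838 μg/mL.
Before the 6th dose, 5 doses have been given. Superposition: Cmin = C₀·(f + f² + … + f^5).
≈ 5.838 × (0.3455 + 0.1194 + 0.0412 + 0.0142 + 0.0049) ≈ 5.838 × 0.5252 ≈ 3.066 μg/mL.

3.1 μg/mL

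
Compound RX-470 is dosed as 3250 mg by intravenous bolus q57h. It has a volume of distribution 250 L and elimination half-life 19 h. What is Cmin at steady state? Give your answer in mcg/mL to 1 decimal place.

1.9 mcg/mL

The dosing interval is 3 half-lives, so f = 2^(−3) = 0.125.
At steady state, R = 1/(1 − 0.125) = 8/7.
Single-dose peak C₀ = D/Vd = 3250/250 = 13 mcg/mL.
Steady-state peak Cmax,ss = C₀·R = 13 × 8/7 ≈ 14.857 mcg/mL.
Steady-state trough Cmin,ss = Cmax,ss·f ≈ 14.857 × 0.125 ≈ 1.857 mcg/mL.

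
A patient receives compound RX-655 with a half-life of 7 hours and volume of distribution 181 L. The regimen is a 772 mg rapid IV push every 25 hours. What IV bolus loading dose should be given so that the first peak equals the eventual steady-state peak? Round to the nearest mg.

843 mg

f = (1/2)^(25/7) ≈ 0.084119; accumulation ratio R = 1/(1−f) ≈ 1.09184.
Loading dose to hit Cmax,ss on first dose: D_load = D_maint·R ≈ 772 × 1.09184 ≈ 842.90 mg.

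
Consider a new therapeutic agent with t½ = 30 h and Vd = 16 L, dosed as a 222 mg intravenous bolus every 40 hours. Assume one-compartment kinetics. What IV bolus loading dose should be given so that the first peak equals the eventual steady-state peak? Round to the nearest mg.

f = (1/2)^(40/30) ≈ 0.396850; accumulation ratio R = 1/(1−f) ≈ 1.65796.
Loading dose to hit Cmax,ss on first dose: D_load = D_maint·R ≈ 222 × 1.65796 ≈ 368.07 mg.

368 mg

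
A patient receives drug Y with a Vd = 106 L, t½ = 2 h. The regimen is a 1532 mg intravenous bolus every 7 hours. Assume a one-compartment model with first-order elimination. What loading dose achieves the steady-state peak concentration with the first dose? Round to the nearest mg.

f = (1/2)^(7/2) ≈ 0.088388; accumulation ratio R = 1/(1−f) ≈ 1.09696.
Loading dose to hit Cmax,ss on first dose: D_load = D_maint·R ≈ 1532 × 1.09696 ≈ 1680.54 mg.

1681 mg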